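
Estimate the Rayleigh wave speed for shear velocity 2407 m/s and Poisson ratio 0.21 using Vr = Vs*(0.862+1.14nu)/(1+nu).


Numerator factor = 0.862 + 1.14*0.21 = 1.1014
Denominator = 1 + 0.21 = 1.21
Vr = 2407 * 1.1014 / 1.21 = 2190.97 m/s

2190.97


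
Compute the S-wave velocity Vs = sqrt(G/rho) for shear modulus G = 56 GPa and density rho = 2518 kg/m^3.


Convert G to Pa: G = 56e9 Pa
Compute G/rho = 56e9 / 2518 = 22239872.915
Vs = sqrt(22239872.915) = 4715.92 m/s

4715.92


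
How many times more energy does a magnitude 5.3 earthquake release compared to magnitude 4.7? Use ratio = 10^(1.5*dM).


M2 - M1 = 5.3 - 4.7 = 0.6
1.5 * 0.6 = 0.9
ratio = 10^0.9 = 7.94

7.94


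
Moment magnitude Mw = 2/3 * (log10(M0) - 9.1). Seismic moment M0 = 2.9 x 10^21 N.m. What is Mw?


log10(M0) = log10(2.9 x 10^21) = 21.4624
Mw = 2/3 * (21.4624 - 9.1)
= 2/3 * 12.3624
= 8.24

8.24


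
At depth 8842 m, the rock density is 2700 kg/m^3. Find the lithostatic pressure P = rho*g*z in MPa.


P = rho * g * z / 1e6
= 2700 * 9.81 * 8842 / 1e6
= 234198054.0 / 1e6
= 234.1981 MPa

234.1981


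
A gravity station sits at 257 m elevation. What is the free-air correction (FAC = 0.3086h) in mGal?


FAC = 0.3086 * h
= 0.3086 * 257
= 79.3102 mGal

79.3102


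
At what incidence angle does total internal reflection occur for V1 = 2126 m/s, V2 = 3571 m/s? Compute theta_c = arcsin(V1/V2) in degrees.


V1/V2 = 2126/3571 = 0.595351
theta_c = arcsin(0.595351) = 36.5377 degrees

36.5377


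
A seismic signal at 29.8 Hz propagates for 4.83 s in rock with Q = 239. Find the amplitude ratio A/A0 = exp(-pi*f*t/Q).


pi*f*t/Q = pi*29.8*4.83/239 = 1.891975
A/A0 = exp(-1.891975) = 0.150774

0.150774


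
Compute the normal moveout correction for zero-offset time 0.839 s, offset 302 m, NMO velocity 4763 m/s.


x/Vnmo = 302/4763 = 0.063405
(x/Vnmo)^2 = 0.00402
t0^2 = 0.703921
sqrt(0.703921 + 0.00402) = 0.841392
dt = 0.841392 - 0.839 = 0.002392

0.002392


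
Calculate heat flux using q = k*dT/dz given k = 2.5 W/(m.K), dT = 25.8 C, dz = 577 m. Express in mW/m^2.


q = k * dT / dz * 1000
= 2.5 * 25.8 / 577 * 1000
= 0.111785 * 1000
= 111.7851 mW/m^2

111.7851


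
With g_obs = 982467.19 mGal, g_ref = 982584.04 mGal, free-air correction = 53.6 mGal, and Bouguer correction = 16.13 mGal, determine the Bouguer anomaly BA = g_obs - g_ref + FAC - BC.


BA = g_obs - g_ref + FAC - BC
= 982467.19 - 982584.04 + 53.6 - 16.13
= -79.38 mGal

-79.38


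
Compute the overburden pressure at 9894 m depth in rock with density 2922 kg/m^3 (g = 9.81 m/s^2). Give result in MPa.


P = rho * g * z / 1e6
= 2922 * 9.81 * 9894 / 1e6
= 283609729.08 / 1e6
= 283.6097 MPa

283.6097


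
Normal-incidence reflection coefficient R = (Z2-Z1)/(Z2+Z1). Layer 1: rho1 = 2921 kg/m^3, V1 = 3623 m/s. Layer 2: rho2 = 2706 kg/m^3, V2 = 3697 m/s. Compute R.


Z1 = 2921 * 3623 = 10582783
Z2 = 2706 * 3697 = 10004082
R = (10004082 - 10582783) / (10004082 + 10582783) = -578701 / 20586865 = -0.0281

-0.0281


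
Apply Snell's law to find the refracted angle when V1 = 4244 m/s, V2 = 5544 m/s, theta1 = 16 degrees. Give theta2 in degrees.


sin(theta1) = sin(16 deg) = 0.275637
sin(theta2) = V2/V1 * sin(theta1) = 5544/4244 * 0.275637 = 0.360069
theta2 = arcsin(0.360069) = 21.1044 degrees

21.1044


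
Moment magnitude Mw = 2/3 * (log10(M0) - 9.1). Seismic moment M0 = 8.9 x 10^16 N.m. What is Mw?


log10(M0) = log10(8.9 x 10^16) = 16.9494
Mw = 2/3 * (16.9494 - 9.1)
= 2/3 * 7.8494
= 5.23

5.23


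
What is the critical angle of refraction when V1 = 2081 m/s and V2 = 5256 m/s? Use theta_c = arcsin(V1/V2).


V1/V2 = 2081/5256 = 0.395928
theta_c = arcsin(0.395928) = 23.3239 degrees

23.3239


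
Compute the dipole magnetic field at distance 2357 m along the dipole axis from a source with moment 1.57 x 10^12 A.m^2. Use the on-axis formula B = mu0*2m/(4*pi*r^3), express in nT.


m = 1.57 x 10^12 = 1570000000000 A.m^2
2m = 3140000000000 A.m^2
r^3 = 2357^3 = 13094193293
B = (4pi*10^-7) * 3140000000000 / (4*pi * 13094193293) * 1e9
= 3945840.372909 / 164546485815.89 * 1e9
= 23980.0951 nT

23980.0951


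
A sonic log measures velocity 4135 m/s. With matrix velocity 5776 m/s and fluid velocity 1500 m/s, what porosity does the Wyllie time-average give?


1/V - 1/Vm = 1/4135 - 1/5776 = 6.871e-05
1/Vf - 1/Vm = 1/1500 - 1/5776 = 0.00049354
phi = 6.871e-05 / 0.00049354 = 0.1392

0.1392


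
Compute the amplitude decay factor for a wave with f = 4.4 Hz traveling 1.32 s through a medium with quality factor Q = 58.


pi*f*t/Q = pi*4.4*1.32/58 = 0.314593
A/A0 = exp(-0.314593) = 0.730086

0.730086


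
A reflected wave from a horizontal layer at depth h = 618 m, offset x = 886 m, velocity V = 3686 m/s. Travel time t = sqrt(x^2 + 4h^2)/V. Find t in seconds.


x^2 + 4h^2 = 886^2 + 4*618^2 = 784996 + 1527696 = 2312692
sqrt(2312692) = 1520.7538
t = 1520.7538 / 3686 = 0.4126 s

0.4126


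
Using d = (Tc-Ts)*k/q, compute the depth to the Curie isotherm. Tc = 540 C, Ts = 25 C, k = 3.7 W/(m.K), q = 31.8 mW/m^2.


T_Curie - T_surf = 540 - 25 = 515 C
Convert q to W/m^2: 31.8 mW/m^2 = 0.0318 W/m^2
d = 515 * 3.7 / 0.0318 = 59921.38 m

59921.38


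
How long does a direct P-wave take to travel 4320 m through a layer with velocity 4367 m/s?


t = x / V
= 4320 / 4367
= 0.9892 s

0.9892


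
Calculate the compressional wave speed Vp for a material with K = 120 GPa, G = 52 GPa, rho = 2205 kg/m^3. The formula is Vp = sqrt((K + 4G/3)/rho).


First compute the effective modulus:
K + 4G/3 = 120e9 + 4*52e9/3 = 189333333333.33 Pa
Then divide by density:
189333333333.33 / 2205 = 85865457.294 Pa/(kg/m^3)
Take the square root:
Vp = sqrt(85865457.294) = 9266.36 m/s

9266.36


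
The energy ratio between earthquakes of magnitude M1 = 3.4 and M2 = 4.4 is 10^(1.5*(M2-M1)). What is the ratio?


M2 - M1 = 4.4 - 3.4 = 1.0
1.5 * 1.0 = 1.5
ratio = 10^1.5 = 31.62

31.62


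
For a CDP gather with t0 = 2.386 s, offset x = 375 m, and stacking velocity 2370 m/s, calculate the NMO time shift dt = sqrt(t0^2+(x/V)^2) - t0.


x/Vnmo = 375/2370 = 0.158228
(x/Vnmo)^2 = 0.025036
t0^2 = 5.692996
sqrt(5.692996 + 0.025036) = 2.391241
dt = 2.391241 - 2.386 = 0.005241

0.005241


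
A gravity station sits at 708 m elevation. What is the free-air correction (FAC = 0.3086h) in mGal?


FAC = 0.3086 * h
= 0.3086 * 708
= 218.4888 mGal

218.4888


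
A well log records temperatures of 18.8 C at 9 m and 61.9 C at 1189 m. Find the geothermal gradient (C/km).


dT = 61.9 - 18.8 = 43.1 C
dz = 1189 - 9 = 1180 m
gradient = dT/dz * 1000 = 43.1/1180 * 1000 = 36.5254 C/km

36.5254


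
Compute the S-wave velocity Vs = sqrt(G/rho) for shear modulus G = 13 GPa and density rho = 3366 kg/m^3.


Convert G to Pa: G = 13e9 Pa
Compute G/rho = 13e9 / 3366 = 3862150.921
Vs = sqrt(3862150.921) = 1965.24 m/s

1965.24


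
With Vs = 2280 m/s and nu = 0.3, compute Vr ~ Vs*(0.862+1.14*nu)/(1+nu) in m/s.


Numerator factor = 0.862 + 1.14*0.3 = 1.204
Denominator = 1 + 0.3 = 1.3
Vr = 2280 * 1.204 / 1.3 = 2111.63 m/s

2111.63


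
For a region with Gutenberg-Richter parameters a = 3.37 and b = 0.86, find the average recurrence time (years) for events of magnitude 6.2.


log10(N) = 3.37 - 0.86*6.2 = -1.962
N = 10^-1.962 = 0.010914
T = 1/N = 1/0.010914 = 91.622 years

91.622


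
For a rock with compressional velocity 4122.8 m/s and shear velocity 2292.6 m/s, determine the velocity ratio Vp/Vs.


Vp/Vs = 4122.8 / 2292.6
= 1.7983

1.7983


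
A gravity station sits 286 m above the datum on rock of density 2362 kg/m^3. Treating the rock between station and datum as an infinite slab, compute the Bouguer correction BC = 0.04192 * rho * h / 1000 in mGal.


BC = 0.04192 * rho * h / 1000
= 0.04192 * 2362 * 286 / 1000
= 28.3183 mGal

28.3183


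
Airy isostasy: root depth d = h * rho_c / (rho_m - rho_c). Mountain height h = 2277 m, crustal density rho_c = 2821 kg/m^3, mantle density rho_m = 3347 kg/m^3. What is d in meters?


rho_m - rho_c = 3347 - 2821 = 526
d = 2277 * 2821 / 526
= 6423417 / 526
= 12211.82 m

12211.82


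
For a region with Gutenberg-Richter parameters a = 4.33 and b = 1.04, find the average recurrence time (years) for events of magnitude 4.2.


log10(N) = 4.33 - 1.04*4.2 = -0.038
N = 10^-0.038 = 0.91622
T = 1/N = 1/0.91622 = 1.0914 years

1.0914


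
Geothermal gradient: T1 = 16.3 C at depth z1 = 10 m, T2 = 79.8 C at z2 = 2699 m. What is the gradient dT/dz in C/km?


dT = 79.8 - 16.3 = 63.5 C
dz = 2699 - 10 = 2689 m
gradient = dT/dz * 1000 = 63.5/2689 * 1000 = 23.6147 C/km

23.6147


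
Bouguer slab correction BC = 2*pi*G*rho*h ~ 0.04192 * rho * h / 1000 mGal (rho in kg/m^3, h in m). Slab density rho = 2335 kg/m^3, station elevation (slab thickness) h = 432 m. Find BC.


BC = 0.04192 * rho * h / 1000
= 0.04192 * 2335 * 432 / 1000
= 42.2855 mGal

42.2855


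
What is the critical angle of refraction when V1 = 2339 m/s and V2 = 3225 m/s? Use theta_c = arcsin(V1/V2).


V1/V2 = 2339/3225 = 0.725271
theta_c = arcsin(0.725271) = 46.4914 degrees

46.4914


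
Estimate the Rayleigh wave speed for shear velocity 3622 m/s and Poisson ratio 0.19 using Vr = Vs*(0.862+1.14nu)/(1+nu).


Numerator factor = 0.862 + 1.14*0.19 = 1.0786
Denominator = 1 + 0.19 = 1.19
Vr = 3622 * 1.0786 / 1.19 = 3282.93 m/s

3282.93


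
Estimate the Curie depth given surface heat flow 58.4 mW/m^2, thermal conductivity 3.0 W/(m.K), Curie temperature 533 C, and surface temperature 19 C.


T_Curie - T_surf = 533 - 19 = 514 C
Convert q to W/m^2: 58.4 mW/m^2 = 0.0584 W/m^2
d = 514 * 3.0 / 0.0584 = 26404.11 m

26404.11


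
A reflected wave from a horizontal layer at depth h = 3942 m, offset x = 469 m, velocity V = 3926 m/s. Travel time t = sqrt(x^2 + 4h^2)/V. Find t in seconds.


x^2 + 4h^2 = 469^2 + 4*3942^2 = 219961 + 62157456 = 62377417
sqrt(62377417) = 7897.9375
t = 7897.9375 / 3926 = 2.0117 s

2.0117


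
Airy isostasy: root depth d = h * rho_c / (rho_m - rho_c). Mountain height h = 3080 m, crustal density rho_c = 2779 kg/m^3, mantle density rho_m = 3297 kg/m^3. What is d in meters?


rho_m - rho_c = 3297 - 2779 = 518
d = 3080 * 2779 / 518
= 8559320 / 518
= 16523.78 m

16523.78


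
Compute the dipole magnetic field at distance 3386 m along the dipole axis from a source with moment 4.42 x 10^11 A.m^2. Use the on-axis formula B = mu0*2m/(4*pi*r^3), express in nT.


m = 4.42 x 10^11 = 442000000000 A.m^2
2m = 884000000000 A.m^2
r^3 = 3386^3 = 38820476456
B = (4pi*10^-7) * 884000000000 / (4*pi * 38820476456) * 1e9
= 1110867.162309 / 487832494572.1 * 1e9
= 2277.1488 nT

2277.1488


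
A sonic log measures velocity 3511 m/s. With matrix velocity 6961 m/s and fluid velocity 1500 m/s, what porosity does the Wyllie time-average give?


1/V - 1/Vm = 1/3511 - 1/6961 = 0.00014116
1/Vf - 1/Vm = 1/1500 - 1/6961 = 0.00052301
phi = 0.00014116 / 0.00052301 = 0.2699

0.2699


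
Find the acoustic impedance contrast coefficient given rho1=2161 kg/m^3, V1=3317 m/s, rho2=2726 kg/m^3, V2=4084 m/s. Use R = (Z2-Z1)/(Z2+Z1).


Z1 = 2161 * 3317 = 7168037
Z2 = 2726 * 4084 = 11132984
R = (11132984 - 7168037) / (11132984 + 7168037) = 3964947 / 18301021 = 0.2167

0.2167


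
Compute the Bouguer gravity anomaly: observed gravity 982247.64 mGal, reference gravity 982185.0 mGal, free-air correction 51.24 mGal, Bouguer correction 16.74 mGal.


BA = g_obs - g_ref + FAC - BC
= 982247.64 - 982185.0 + 51.24 - 16.74
= 97.14 mGal

97.14


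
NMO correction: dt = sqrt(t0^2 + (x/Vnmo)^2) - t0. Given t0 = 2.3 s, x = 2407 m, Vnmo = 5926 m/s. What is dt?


x/Vnmo = 2407/5926 = 0.406176
(x/Vnmo)^2 = 0.164979
t0^2 = 5.29
sqrt(5.29 + 0.164979) = 2.33559
dt = 2.33559 - 2.3 = 0.03559

0.03559


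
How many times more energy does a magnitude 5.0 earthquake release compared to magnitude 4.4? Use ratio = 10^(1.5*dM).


M2 - M1 = 5.0 - 4.4 = 0.6
1.5 * 0.6 = 0.9
ratio = 10^0.9 = 7.94

7.94


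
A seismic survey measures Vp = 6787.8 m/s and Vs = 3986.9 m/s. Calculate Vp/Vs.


Vp/Vs = 6787.8 / 3986.9
= 1.7025

1.7025


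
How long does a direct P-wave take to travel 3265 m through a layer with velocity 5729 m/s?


t = x / V
= 3265 / 5729
= 0.5699 s

0.5699


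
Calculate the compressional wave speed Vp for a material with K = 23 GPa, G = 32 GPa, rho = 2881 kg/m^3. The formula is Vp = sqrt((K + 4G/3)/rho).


First compute the effective modulus:
K + 4G/3 = 23e9 + 4*32e9/3 = 65666666666.67 Pa
Then divide by density:
65666666666.67 / 2881 = 22793011.6858 Pa/(kg/m^3)
Take the square root:
Vp = sqrt(22793011.6858) = 4774.2 m/s

4774.2


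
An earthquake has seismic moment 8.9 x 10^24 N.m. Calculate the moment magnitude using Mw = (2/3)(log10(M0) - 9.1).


log10(M0) = log10(8.9 x 10^24) = 24.9494
Mw = 2/3 * (24.9494 - 9.1)
= 2/3 * 15.8494
= 10.57

10.57


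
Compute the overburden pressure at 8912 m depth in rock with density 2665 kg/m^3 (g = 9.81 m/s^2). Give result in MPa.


P = rho * g * z / 1e6
= 2665 * 9.81 * 8912 / 1e6
= 232992208.8 / 1e6
= 232.9922 MPa

232.9922


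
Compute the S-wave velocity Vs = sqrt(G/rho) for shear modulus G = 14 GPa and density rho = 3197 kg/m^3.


Convert G to Pa: G = 14e9 Pa
Compute G/rho = 14e9 / 3197 = 4379105.4113
Vs = sqrt(4379105.4113) = 2092.63 m/s

2092.63


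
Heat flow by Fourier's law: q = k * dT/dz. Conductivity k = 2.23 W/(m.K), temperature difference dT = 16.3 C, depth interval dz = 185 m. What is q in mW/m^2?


q = k * dT / dz * 1000
= 2.23 * 16.3 / 185 * 1000
= 0.196481 * 1000
= 196.4811 mW/m^2

196.4811


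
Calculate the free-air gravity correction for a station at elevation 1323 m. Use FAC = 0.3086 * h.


FAC = 0.3086 * h
= 0.3086 * 1323
= 408.2778 mGal

408.2778


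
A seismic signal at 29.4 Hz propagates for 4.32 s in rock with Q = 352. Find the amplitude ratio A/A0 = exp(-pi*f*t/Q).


pi*f*t/Q = pi*29.4*4.32/352 = 1.133544
A/A0 = exp(-1.133544) = 0.321891

0.321891


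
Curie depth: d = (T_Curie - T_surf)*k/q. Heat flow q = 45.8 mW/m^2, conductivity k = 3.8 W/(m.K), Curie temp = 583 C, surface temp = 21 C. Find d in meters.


T_Curie - T_surf = 583 - 21 = 562 C
Convert q to W/m^2: 45.8 mW/m^2 = 0.0458 W/m^2
d = 562 * 3.8 / 0.0458 = 46628.82 m

46628.82


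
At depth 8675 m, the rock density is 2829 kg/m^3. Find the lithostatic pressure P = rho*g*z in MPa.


P = rho * g * z / 1e6
= 2829 * 9.81 * 8675 / 1e6
= 240752850.75 / 1e6
= 240.7529 MPa

240.7529


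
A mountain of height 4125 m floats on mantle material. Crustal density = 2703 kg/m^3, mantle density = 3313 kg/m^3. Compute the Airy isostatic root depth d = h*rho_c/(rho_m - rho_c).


rho_m - rho_c = 3313 - 2703 = 610
d = 4125 * 2703 / 610
= 11149875 / 610
= 18278.48 m

18278.48


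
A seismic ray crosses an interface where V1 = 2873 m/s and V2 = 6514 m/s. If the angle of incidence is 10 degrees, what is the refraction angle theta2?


sin(theta1) = sin(10 deg) = 0.173648
sin(theta2) = V2/V1 * sin(theta1) = 6514/2873 * 0.173648 = 0.393715
theta2 = arcsin(0.393715) = 23.1859 degrees

23.1859


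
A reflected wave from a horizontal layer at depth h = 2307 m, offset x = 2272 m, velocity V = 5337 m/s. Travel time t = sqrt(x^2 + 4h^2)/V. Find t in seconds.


x^2 + 4h^2 = 2272^2 + 4*2307^2 = 5161984 + 21288996 = 26450980
sqrt(26450980) = 5143.0516
t = 5143.0516 / 5337 = 0.9637 s

0.9637


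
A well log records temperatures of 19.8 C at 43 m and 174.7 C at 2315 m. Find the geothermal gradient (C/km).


dT = 174.7 - 19.8 = 154.9 C
dz = 2315 - 43 = 2272 m
gradient = dT/dz * 1000 = 154.9/2272 * 1000 = 68.1778 C/km

68.1778


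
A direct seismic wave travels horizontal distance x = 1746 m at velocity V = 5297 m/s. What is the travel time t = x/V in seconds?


t = x / V
= 1746 / 5297
= 0.3296 s

0.3296


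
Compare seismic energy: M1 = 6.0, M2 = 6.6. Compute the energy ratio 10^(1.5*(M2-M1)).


M2 - M1 = 6.6 - 6.0 = 0.6
1.5 * 0.6 = 0.9
ratio = 10^0.9 = 7.94

7.94


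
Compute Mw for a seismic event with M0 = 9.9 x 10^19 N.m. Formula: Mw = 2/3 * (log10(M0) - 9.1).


log10(M0) = log10(9.9 x 10^19) = 19.9956
Mw = 2/3 * (19.9956 - 9.1)
= 2/3 * 10.8956
= 7.26

7.26


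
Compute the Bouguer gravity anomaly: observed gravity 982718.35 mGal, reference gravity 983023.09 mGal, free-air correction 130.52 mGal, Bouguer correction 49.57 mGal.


BA = g_obs - g_ref + FAC - BC
= 982718.35 - 983023.09 + 130.52 - 49.57
= -223.79 mGal

-223.79


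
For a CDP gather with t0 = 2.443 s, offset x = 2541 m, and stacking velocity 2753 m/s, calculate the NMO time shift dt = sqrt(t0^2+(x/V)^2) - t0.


x/Vnmo = 2541/2753 = 0.922993
(x/Vnmo)^2 = 0.851916
t0^2 = 5.968249
sqrt(5.968249 + 0.851916) = 2.611545
dt = 2.611545 - 2.443 = 0.168545

0.168545


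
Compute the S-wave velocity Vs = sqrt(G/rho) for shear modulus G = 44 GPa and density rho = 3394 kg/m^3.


Convert G to Pa: G = 44e9 Pa
Compute G/rho = 44e9 / 3394 = 12964054.2133
Vs = sqrt(12964054.2133) = 3600.56 m/s

3600.56


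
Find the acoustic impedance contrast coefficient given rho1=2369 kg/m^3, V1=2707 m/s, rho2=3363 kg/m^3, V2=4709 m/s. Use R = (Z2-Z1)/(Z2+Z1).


Z1 = 2369 * 2707 = 6412883
Z2 = 3363 * 4709 = 15836367
R = (15836367 - 6412883) / (15836367 + 6412883) = 9423484 / 22249250 = 0.4235

0.4235


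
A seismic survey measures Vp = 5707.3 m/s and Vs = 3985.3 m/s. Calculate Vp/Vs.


Vp/Vs = 5707.3 / 3985.3
= 1.4321

1.4321


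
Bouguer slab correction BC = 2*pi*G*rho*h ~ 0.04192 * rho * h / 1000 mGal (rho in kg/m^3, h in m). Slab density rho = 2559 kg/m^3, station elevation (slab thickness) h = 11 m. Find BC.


BC = 0.04192 * rho * h / 1000
= 0.04192 * 2559 * 11 / 1000
= 1.18 mGal

1.18


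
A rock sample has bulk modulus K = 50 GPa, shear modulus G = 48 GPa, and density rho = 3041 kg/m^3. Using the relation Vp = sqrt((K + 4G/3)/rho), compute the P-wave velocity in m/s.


First compute the effective modulus:
K + 4G/3 = 50e9 + 4*48e9/3 = 114000000000.0 Pa
Then divide by density:
114000000000.0 / 3041 = 37487668.5301 Pa/(kg/m^3)
Take the square root:
Vp = sqrt(37487668.5301) = 6122.72 m/s

6122.72


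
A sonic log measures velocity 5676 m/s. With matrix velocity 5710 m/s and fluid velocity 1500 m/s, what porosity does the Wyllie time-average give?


1/V - 1/Vm = 1/5676 - 1/5710 = 1.05e-06
1/Vf - 1/Vm = 1/1500 - 1/5710 = 0.00049154
phi = 1.05e-06 / 0.00049154 = 0.0021

0.0021


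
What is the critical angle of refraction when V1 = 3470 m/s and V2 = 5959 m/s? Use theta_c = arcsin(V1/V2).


V1/V2 = 3470/5959 = 0.582312
theta_c = arcsin(0.582312) = 35.6134 degrees

35.6134


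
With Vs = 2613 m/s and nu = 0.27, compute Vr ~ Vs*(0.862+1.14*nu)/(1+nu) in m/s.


Numerator factor = 0.862 + 1.14*0.27 = 1.1698
Denominator = 1 + 0.27 = 1.27
Vr = 2613 * 1.1698 / 1.27 = 2406.84 m/s

2406.84


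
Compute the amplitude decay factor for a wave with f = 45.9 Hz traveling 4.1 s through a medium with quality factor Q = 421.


pi*f*t/Q = pi*45.9*4.1/421 = 1.404314
A/A0 = exp(-1.404314) = 0.245535

0.245535


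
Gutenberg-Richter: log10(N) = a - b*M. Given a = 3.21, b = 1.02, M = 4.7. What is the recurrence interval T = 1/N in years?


log10(N) = 3.21 - 1.02*4.7 = -1.584
N = 10^-1.584 = 0.026062
T = 1/N = 1/0.026062 = 38.3707 years

38.3707


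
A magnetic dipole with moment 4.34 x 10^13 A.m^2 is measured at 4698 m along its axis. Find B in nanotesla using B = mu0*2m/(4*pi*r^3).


m = 4.34 x 10^13 = 43400000000000 A.m^2
2m = 86800000000000 A.m^2
r^3 = 4698^3 = 103690516392
B = (4pi*10^-7) * 86800000000000 / (4*pi * 103690516392) * 1e9
= 109076096.932638 / 1303013458176.16 * 1e9
= 83710.6449 nT

83710.6449


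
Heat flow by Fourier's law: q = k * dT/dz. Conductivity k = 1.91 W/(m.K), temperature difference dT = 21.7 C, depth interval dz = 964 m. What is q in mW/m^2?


q = k * dT / dz * 1000
= 1.91 * 21.7 / 964 * 1000
= 0.042995 * 1000
= 42.9948 mW/m^2

42.9948


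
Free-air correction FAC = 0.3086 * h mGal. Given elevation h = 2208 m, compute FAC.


FAC = 0.3086 * h
= 0.3086 * 2208
= 681.3888 mGal

681.3888


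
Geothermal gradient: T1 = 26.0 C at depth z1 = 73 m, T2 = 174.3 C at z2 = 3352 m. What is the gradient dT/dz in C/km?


dT = 174.3 - 26.0 = 148.3 C
dz = 3352 - 73 = 3279 m
gradient = dT/dz * 1000 = 148.3/3279 * 1000 = 45.2272 C/km

45.2272


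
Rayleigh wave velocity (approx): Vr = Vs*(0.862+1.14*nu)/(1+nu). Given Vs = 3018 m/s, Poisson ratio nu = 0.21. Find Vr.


Numerator factor = 0.862 + 1.14*0.21 = 1.1014
Denominator = 1 + 0.21 = 1.21
Vr = 3018 * 1.1014 / 1.21 = 2747.13 m/s

2747.13


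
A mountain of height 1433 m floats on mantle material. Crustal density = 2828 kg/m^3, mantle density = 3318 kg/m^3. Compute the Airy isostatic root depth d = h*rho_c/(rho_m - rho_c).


rho_m - rho_c = 3318 - 2828 = 490
d = 1433 * 2828 / 490
= 4052524 / 490
= 8270.46 m

8270.46


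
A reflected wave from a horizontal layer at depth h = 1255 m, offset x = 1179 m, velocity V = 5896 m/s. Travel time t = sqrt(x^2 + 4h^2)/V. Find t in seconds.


x^2 + 4h^2 = 1179^2 + 4*1255^2 = 1390041 + 6300100 = 7690141
sqrt(7690141) = 2773.1103
t = 2773.1103 / 5896 = 0.4703 s

0.4703


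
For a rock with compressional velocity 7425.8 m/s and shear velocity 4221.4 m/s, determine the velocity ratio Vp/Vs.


Vp/Vs = 7425.8 / 4221.4
= 1.7591

1.7591


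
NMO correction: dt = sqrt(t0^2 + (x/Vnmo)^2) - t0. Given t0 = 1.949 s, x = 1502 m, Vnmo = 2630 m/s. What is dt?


x/Vnmo = 1502/2630 = 0.571103
(x/Vnmo)^2 = 0.326158
t0^2 = 3.798601
sqrt(3.798601 + 0.326158) = 2.03095
dt = 2.03095 - 1.949 = 0.08195

0.08195


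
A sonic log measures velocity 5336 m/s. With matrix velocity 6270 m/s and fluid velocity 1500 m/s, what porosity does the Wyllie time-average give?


1/V - 1/Vm = 1/5336 - 1/6270 = 2.792e-05
1/Vf - 1/Vm = 1/1500 - 1/6270 = 0.00050718
phi = 2.792e-05 / 0.00050718 = 0.055

0.055


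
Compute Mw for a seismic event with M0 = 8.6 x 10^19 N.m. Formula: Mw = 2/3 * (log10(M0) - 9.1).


log10(M0) = log10(8.6 x 10^19) = 19.9345
Mw = 2/3 * (19.9345 - 9.1)
= 2/3 * 10.8345
= 7.22

7.22


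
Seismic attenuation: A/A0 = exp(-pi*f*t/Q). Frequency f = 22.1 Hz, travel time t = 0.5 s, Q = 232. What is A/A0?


pi*f*t/Q = pi*22.1*0.5/232 = 0.149632
A/A0 = exp(-0.149632) = 0.861025

0.861025


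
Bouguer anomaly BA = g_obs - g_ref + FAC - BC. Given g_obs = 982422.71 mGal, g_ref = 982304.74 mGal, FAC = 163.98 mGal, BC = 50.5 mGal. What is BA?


BA = g_obs - g_ref + FAC - BC
= 982422.71 - 982304.74 + 163.98 - 50.5
= 231.45 mGal

231.45


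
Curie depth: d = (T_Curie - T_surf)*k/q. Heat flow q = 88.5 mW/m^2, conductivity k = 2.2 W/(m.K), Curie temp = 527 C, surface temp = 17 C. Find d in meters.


T_Curie - T_surf = 527 - 17 = 510 C
Convert q to W/m^2: 88.5 mW/m^2 = 0.0885 W/m^2
d = 510 * 2.2 / 0.0885 = 12677.97 m

12677.97


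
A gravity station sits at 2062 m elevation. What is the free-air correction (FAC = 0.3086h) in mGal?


FAC = 0.3086 * h
= 0.3086 * 2062
= 636.3332 mGal

636.3332


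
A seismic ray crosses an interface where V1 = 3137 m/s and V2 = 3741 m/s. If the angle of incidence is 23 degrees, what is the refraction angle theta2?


sin(theta1) = sin(23 deg) = 0.390731
sin(theta2) = V2/V1 * sin(theta1) = 3741/3137 * 0.390731 = 0.465963
theta2 = arcsin(0.465963) = 27.7725 degrees

27.7725


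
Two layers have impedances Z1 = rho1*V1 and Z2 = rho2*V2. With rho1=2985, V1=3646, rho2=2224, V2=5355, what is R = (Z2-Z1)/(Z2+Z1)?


Z1 = 2985 * 3646 = 10883310
Z2 = 2224 * 5355 = 11909520
R = (11909520 - 10883310) / (11909520 + 10883310) = 1026210 / 22792830 = 0.045

0.045


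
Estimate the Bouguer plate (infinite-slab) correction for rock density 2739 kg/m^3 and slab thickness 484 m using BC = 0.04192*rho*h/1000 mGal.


BC = 0.04192 * rho * h / 1000
= 0.04192 * 2739 * 484 / 1000
= 55.5723 mGal

55.5723


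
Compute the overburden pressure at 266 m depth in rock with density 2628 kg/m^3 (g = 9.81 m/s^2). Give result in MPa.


P = rho * g * z / 1e6
= 2628 * 9.81 * 266 / 1e6
= 6857660.88 / 1e6
= 6.8577 MPa

6.8577


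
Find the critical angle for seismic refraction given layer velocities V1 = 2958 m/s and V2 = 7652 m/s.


V1/V2 = 2958/7652 = 0.386566
theta_c = arcsin(0.386566) = 22.741 degrees

22.741


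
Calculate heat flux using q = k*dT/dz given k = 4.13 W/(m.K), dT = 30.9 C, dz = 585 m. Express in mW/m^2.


q = k * dT / dz * 1000
= 4.13 * 30.9 / 585 * 1000
= 0.218149 * 1000
= 218.1487 mW/m^2

218.1487


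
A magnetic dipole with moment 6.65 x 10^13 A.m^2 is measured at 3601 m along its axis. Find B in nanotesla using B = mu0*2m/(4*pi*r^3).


m = 6.65 x 10^13 = 66500000000000 A.m^2
2m = 133000000000000 A.m^2
r^3 = 3601^3 = 46694890801
B = (4pi*10^-7) * 133000000000000 / (4*pi * 46694890801) * 1e9
= 167132729.170977 / 586785303602.4 * 1e9
= 284827.7354 nT

284827.7354


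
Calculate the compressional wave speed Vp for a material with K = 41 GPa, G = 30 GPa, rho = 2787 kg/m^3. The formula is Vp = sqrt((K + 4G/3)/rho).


First compute the effective modulus:
K + 4G/3 = 41e9 + 4*30e9/3 = 81000000000.0 Pa
Then divide by density:
81000000000.0 / 2787 = 29063509.1496 Pa/(kg/m^3)
Take the square root:
Vp = sqrt(29063509.1496) = 5391.06 m/s

5391.06


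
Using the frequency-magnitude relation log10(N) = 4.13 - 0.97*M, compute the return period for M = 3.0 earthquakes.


log10(N) = 4.13 - 0.97*3.0 = 1.22
N = 10^1.22 = 16.595869
T = 1/N = 1/16.595869 = 0.0603 years

0.0603


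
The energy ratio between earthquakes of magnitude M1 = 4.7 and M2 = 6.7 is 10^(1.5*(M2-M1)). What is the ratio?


M2 - M1 = 6.7 - 4.7 = 2.0
1.5 * 2.0 = 3.0
ratio = 10^3.0 = 1000.0

1000.0


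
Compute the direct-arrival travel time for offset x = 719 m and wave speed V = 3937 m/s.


t = x / V
= 719 / 3937
= 0.1826 s

0.1826


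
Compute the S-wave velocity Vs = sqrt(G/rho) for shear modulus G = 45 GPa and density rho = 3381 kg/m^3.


Convert G to Pa: G = 45e9 Pa
Compute G/rho = 45e9 / 3381 = 13309671.6948
Vs = sqrt(13309671.6948) = 3648.24 m/s

3648.24


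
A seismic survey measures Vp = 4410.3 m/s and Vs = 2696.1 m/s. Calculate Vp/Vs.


Vp/Vs = 4410.3 / 2696.1
= 1.6358

1.6358


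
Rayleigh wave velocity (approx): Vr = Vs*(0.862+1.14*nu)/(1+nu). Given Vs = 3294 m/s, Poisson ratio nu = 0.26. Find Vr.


Numerator factor = 0.862 + 1.14*0.26 = 1.1584
Denominator = 1 + 0.26 = 1.26
Vr = 3294 * 1.1584 / 1.26 = 3028.39 m/s

3028.39


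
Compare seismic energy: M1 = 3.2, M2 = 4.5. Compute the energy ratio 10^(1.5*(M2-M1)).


M2 - M1 = 4.5 - 3.2 = 1.3
1.5 * 1.3 = 1.95
ratio = 10^1.95 = 89.13

89.13


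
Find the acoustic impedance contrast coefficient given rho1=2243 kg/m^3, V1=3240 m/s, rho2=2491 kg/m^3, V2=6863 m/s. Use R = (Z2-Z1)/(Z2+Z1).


Z1 = 2243 * 3240 = 7267320
Z2 = 2491 * 6863 = 17095733
R = (17095733 - 7267320) / (17095733 + 7267320) = 9828413 / 24363053 = 0.4034

0.4034


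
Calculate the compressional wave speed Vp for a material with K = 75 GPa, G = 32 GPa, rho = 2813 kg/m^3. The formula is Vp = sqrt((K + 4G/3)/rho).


First compute the effective modulus:
K + 4G/3 = 75e9 + 4*32e9/3 = 117666666666.67 Pa
Then divide by density:
117666666666.67 / 2813 = 41829600.6636 Pa/(kg/m^3)
Take the square root:
Vp = sqrt(41829600.6636) = 6467.58 m/s

6467.58


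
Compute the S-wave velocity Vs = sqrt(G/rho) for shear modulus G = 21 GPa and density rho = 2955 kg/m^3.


Convert G to Pa: G = 21e9 Pa
Compute G/rho = 21e9 / 2955 = 7106598.9848
Vs = sqrt(7106598.9848) = 2665.82 m/s

2665.82


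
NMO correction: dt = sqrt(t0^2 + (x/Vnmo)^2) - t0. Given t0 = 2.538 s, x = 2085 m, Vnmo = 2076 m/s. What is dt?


x/Vnmo = 2085/2076 = 1.004335
(x/Vnmo)^2 = 1.008689
t0^2 = 6.441444
sqrt(6.441444 + 1.008689) = 2.729493
dt = 2.729493 - 2.538 = 0.191493

0.191493


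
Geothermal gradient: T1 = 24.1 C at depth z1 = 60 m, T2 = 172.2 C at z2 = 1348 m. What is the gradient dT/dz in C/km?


dT = 172.2 - 24.1 = 148.1 C
dz = 1348 - 60 = 1288 m
gradient = dT/dz * 1000 = 148.1/1288 * 1000 = 114.9845 C/km

114.9845


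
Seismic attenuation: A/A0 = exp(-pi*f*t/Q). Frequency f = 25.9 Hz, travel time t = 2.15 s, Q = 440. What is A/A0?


pi*f*t/Q = pi*25.9*2.15/440 = 0.39759
A/A0 = exp(-0.39759) = 0.671937

0.671937


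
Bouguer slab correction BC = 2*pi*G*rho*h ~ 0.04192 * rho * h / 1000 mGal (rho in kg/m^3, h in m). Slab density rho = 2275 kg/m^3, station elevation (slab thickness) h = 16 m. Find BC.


BC = 0.04192 * rho * h / 1000
= 0.04192 * 2275 * 16 / 1000
= 1.5259 mGal

1.5259


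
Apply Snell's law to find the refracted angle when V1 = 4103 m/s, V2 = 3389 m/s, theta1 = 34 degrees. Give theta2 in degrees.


sin(theta1) = sin(34 deg) = 0.559193
sin(theta2) = V2/V1 * sin(theta1) = 3389/4103 * 0.559193 = 0.461883
theta2 = arcsin(0.461883) = 27.5087 degrees

27.5087


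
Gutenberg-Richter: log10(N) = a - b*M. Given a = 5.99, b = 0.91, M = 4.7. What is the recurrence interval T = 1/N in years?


log10(N) = 5.99 - 0.91*4.7 = 1.713
N = 10^1.713 = 51.641637
T = 1/N = 1/51.641637 = 0.0194 years

0.0194


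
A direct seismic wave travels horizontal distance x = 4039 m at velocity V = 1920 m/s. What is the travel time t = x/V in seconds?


t = x / V
= 4039 / 1920
= 2.1036 s

2.1036


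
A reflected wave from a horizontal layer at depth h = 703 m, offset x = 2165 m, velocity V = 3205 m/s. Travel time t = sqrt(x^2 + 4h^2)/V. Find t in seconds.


x^2 + 4h^2 = 2165^2 + 4*703^2 = 4687225 + 1976836 = 6664061
sqrt(6664061) = 2581.4843
t = 2581.4843 / 3205 = 0.8055 s

0.8055


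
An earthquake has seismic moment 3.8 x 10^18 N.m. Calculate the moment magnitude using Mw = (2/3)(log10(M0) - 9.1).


log10(M0) = log10(3.8 x 10^18) = 18.5798
Mw = 2/3 * (18.5798 - 9.1)
= 2/3 * 9.4798
= 6.32

6.32


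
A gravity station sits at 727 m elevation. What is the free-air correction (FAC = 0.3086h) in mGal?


FAC = 0.3086 * h
= 0.3086 * 727
= 224.3522 mGal

224.3522


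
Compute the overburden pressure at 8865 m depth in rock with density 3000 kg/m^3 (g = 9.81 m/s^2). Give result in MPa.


P = rho * g * z / 1e6
= 3000 * 9.81 * 8865 / 1e6
= 260896950.0 / 1e6
= 260.897 MPa

260.897


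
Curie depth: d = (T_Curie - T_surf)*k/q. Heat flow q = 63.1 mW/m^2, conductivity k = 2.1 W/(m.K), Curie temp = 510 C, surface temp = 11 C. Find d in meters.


T_Curie - T_surf = 510 - 11 = 499 C
Convert q to W/m^2: 63.1 mW/m^2 = 0.0631 W/m^2
d = 499 * 2.1 / 0.0631 = 16606.97 m

16606.97


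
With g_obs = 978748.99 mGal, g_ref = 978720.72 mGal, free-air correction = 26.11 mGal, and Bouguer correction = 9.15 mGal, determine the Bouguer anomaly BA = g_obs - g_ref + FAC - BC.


BA = g_obs - g_ref + FAC - BC
= 978748.99 - 978720.72 + 26.11 - 9.15
= 45.23 mGal

45.23


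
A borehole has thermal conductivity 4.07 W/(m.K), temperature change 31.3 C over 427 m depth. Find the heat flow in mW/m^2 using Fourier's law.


q = k * dT / dz * 1000
= 4.07 * 31.3 / 427 * 1000
= 0.29834 * 1000
= 298.3396 mW/m^2

298.3396


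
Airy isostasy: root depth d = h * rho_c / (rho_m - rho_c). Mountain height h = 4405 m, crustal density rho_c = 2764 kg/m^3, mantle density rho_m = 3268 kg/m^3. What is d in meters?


rho_m - rho_c = 3268 - 2764 = 504
d = 4405 * 2764 / 504
= 12175420 / 504
= 24157.58 m

24157.58


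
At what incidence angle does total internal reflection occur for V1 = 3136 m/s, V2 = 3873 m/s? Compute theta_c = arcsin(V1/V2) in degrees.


V1/V2 = 3136/3873 = 0.809708
theta_c = arcsin(0.809708) = 54.0674 degrees

54.0674


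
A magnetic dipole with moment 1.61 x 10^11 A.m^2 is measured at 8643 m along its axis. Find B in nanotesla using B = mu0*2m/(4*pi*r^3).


m = 1.61 x 10^11 = 161000000000 A.m^2
2m = 322000000000 A.m^2
r^3 = 8643^3 = 645644623707
B = (4pi*10^-7) * 322000000000 / (4*pi * 645644623707) * 1e9
= 404637.133782 / 8113409626670.63 * 1e9
= 49.8726 nT

49.8726


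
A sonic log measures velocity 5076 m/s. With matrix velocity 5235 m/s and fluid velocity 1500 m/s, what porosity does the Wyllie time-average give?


1/V - 1/Vm = 1/5076 - 1/5235 = 5.98e-06
1/Vf - 1/Vm = 1/1500 - 1/5235 = 0.00047564
phi = 5.98e-06 / 0.00047564 = 0.0126

0.0126


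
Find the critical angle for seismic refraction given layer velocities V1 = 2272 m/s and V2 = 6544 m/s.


V1/V2 = 2272/6544 = 0.347188
theta_c = arcsin(0.347188) = 20.3154 degrees

20.3154


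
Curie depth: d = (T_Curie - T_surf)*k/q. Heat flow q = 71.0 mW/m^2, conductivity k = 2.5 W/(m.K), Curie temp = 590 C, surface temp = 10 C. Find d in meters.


T_Curie - T_surf = 590 - 10 = 580 C
Convert q to W/m^2: 71.0 mW/m^2 = 0.071 W/m^2
d = 580 * 2.5 / 0.071 = 20422.54 m

20422.54


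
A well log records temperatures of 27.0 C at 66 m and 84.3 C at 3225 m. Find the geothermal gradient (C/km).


dT = 84.3 - 27.0 = 57.3 C
dz = 3225 - 66 = 3159 m
gradient = dT/dz * 1000 = 57.3/3159 * 1000 = 18.1387 C/km

18.1387


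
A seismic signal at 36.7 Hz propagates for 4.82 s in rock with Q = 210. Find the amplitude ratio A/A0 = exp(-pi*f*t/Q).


pi*f*t/Q = pi*36.7*4.82/210 = 2.646328
A/A0 = exp(-2.646328) = 0.070911

0.070911


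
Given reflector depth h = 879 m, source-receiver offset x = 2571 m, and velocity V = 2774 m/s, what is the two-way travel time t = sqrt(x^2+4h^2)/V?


x^2 + 4h^2 = 2571^2 + 4*879^2 = 6610041 + 3090564 = 9700605
sqrt(9700605) = 3114.5794
t = 3114.5794 / 2774 = 1.1228 s

1.1228


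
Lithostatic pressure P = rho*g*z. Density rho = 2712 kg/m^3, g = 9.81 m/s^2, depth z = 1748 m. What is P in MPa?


P = rho * g * z / 1e6
= 2712 * 9.81 * 1748 / 1e6
= 46505050.56 / 1e6
= 46.5051 MPa

46.5051


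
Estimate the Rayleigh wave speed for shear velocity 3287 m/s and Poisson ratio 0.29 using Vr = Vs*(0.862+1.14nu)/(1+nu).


Numerator factor = 0.862 + 1.14*0.29 = 1.1926
Denominator = 1 + 0.29 = 1.29
Vr = 3287 * 1.1926 / 1.29 = 3038.82 m/s

3038.82


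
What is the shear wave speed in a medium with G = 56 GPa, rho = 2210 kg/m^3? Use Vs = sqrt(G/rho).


Convert G to Pa: G = 56e9 Pa
Compute G/rho = 56e9 / 2210 = 25339366.5158
Vs = sqrt(25339366.5158) = 5033.82 m/s

5033.82


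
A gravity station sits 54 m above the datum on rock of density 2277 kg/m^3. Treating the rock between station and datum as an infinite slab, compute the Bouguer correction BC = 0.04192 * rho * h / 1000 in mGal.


BC = 0.04192 * rho * h / 1000
= 0.04192 * 2277 * 54 / 1000
= 5.1544 mGal

5.1544


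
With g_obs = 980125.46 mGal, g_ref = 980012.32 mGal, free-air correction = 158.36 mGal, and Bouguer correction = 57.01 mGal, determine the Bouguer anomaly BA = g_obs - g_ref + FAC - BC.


BA = g_obs - g_ref + FAC - BC
= 980125.46 - 980012.32 + 158.36 - 57.01
= 214.49 mGal

214.49


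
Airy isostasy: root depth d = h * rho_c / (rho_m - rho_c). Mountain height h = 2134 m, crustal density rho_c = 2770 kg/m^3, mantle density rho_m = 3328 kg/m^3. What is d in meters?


rho_m - rho_c = 3328 - 2770 = 558
d = 2134 * 2770 / 558
= 5911180 / 558
= 10593.51 m

10593.51


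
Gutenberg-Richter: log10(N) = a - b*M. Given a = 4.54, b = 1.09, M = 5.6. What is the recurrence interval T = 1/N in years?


log10(N) = 4.54 - 1.09*5.6 = -1.564
N = 10^-1.564 = 0.02729
T = 1/N = 1/0.02729 = 36.6438 years

36.6438


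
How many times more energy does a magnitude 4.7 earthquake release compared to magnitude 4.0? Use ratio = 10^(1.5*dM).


M2 - M1 = 4.7 - 4.0 = 0.7
1.5 * 0.7 = 1.05
ratio = 10^1.05 = 11.22

11.22


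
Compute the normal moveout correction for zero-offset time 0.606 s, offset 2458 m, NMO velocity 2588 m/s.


x/Vnmo = 2458/2588 = 0.949768
(x/Vnmo)^2 = 0.90206
t0^2 = 0.367236
sqrt(0.367236 + 0.90206) = 1.12663
dt = 1.12663 - 0.606 = 0.52063

0.52063


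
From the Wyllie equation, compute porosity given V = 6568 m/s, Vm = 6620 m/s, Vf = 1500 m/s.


1/V - 1/Vm = 1/6568 - 1/6620 = 1.2e-06
1/Vf - 1/Vm = 1/1500 - 1/6620 = 0.00051561
phi = 1.2e-06 / 0.00051561 = 0.0023

0.0023


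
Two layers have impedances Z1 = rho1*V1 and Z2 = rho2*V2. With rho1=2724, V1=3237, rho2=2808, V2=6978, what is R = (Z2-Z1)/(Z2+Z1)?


Z1 = 2724 * 3237 = 8817588
Z2 = 2808 * 6978 = 19594224
R = (19594224 - 8817588) / (19594224 + 8817588) = 10776636 / 28411812 = 0.3793

0.3793


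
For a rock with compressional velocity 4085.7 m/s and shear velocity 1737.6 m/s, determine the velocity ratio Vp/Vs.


Vp/Vs = 4085.7 / 1737.6
= 2.3513

2.3513


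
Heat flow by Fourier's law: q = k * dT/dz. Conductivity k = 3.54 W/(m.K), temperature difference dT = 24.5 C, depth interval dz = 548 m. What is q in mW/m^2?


q = k * dT / dz * 1000
= 3.54 * 24.5 / 548 * 1000
= 0.158266 * 1000
= 158.2664 mW/m^2

158.2664


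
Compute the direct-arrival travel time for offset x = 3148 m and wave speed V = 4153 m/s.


t = x / V
= 3148 / 4153
= 0.758 s

0.758


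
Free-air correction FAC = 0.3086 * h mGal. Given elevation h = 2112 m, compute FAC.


FAC = 0.3086 * h
= 0.3086 * 2112
= 651.7632 mGal

651.7632


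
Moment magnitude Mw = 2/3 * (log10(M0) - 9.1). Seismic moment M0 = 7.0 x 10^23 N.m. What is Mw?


log10(M0) = log10(7.0 x 10^23) = 23.8451
Mw = 2/3 * (23.8451 - 9.1)
= 2/3 * 14.7451
= 9.83

9.83


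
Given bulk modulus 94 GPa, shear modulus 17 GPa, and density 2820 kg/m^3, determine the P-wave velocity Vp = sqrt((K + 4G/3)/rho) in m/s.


First compute the effective modulus:
K + 4G/3 = 94e9 + 4*17e9/3 = 116666666666.67 Pa
Then divide by density:
116666666666.67 / 2820 = 41371158.3924 Pa/(kg/m^3)
Take the square root:
Vp = sqrt(41371158.3924) = 6432.04 m/s

6432.04


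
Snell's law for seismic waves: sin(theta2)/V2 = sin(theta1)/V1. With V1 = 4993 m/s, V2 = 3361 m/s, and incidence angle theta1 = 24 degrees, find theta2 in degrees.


sin(theta1) = sin(24 deg) = 0.406737
sin(theta2) = V2/V1 * sin(theta1) = 3361/4993 * 0.406737 = 0.273792
theta2 = arcsin(0.273792) = 15.89 degrees

15.89


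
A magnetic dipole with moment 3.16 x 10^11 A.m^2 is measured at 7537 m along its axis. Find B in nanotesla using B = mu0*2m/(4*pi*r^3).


m = 3.16 x 10^11 = 316000000000 A.m^2
2m = 632000000000 A.m^2
r^3 = 7537^3 = 428149603153
B = (4pi*10^-7) * 632000000000 / (4*pi * 428149603153) * 1e9
= 794194.622827 / 5380286591611.4 * 1e9
= 147.612 nT

147.612


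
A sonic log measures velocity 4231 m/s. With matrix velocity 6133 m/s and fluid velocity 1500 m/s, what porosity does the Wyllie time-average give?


1/V - 1/Vm = 1/4231 - 1/6133 = 7.33e-05
1/Vf - 1/Vm = 1/1500 - 1/6133 = 0.00050361
phi = 7.33e-05 / 0.00050361 = 0.1455

0.1455


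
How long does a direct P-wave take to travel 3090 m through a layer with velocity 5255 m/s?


t = x / V
= 3090 / 5255
= 0.588 s

0.588


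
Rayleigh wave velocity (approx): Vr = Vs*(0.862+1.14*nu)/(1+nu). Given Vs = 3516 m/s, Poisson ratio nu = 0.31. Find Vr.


Numerator factor = 0.862 + 1.14*0.31 = 1.2154
Denominator = 1 + 0.31 = 1.31
Vr = 3516 * 1.2154 / 1.31 = 3262.1 m/s

3262.1


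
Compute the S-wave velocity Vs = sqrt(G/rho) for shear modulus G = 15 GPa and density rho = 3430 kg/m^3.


Convert G to Pa: G = 15e9 Pa
Compute G/rho = 15e9 / 3430 = 4373177.8426
Vs = sqrt(4373177.8426) = 2091.21 m/s

2091.21


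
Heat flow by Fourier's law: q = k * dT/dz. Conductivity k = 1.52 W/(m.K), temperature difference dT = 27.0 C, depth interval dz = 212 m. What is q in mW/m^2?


q = k * dT / dz * 1000
= 1.52 * 27.0 / 212 * 1000
= 0.193585 * 1000
= 193.5849 mW/m^2

193.5849


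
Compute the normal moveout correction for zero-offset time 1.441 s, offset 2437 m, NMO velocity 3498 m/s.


x/Vnmo = 2437/3498 = 0.696684
(x/Vnmo)^2 = 0.485368
t0^2 = 2.076481
sqrt(2.076481 + 0.485368) = 1.600578
dt = 1.600578 - 1.441 = 0.159578

0.159578
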